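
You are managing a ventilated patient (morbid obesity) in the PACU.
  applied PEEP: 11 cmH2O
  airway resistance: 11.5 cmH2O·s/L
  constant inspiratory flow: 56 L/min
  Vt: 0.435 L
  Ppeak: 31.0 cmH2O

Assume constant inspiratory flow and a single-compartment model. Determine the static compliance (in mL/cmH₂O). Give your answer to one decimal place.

Flow: 56 L/min ÷ 60 = 0.9333 L/s.
Equation of motion (constant flow): PIP = Vt/C + R·V̇ + PEEP.
Vt/C = PIP − R·V̇ − PEEP = 31.0 − 11.5×0.9333 − 11 = 31.0 − 10.733 − 11 = 9.267 cmH2O.
C = Vt / 9.267 = 435 / 9.267 = 46.941 mL/cmH2O.

46.9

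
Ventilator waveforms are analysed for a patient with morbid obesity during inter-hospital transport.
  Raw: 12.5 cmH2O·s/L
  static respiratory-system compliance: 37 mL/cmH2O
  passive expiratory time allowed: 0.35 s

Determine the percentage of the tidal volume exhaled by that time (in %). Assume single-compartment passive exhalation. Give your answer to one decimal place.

53.1

τ = R × C = 12.5 × 37 mL/cmH2O = 12.5 × 0.037 L/cmH2O = 0.4625 s.
Passive exhalation: V(t)/V₀ = e^(−t/τ) = e^(−0.35/0.4625) = 0.4692.
Fraction exhaled = 1 − 0.4692 = 0.5308 → 53.08%.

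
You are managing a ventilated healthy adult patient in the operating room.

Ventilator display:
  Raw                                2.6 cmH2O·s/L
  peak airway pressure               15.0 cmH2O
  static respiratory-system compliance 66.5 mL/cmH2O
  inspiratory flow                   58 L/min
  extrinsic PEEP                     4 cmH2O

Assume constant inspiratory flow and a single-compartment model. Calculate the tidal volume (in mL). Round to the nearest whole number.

564

Flow: 58 L/min ÷ 60 = 0.9667 L/s.
Equation of motion (constant flow): PIP = Vt/C + R·V̇ + PEEP.
Vt/C = PIP − R·V̇ − PEEP = 15.0 − 2.513 − 4 = 8.487 cmH2O.
Vt = C × 8.487 = 66.5 × 8.487 = 564.39 mL.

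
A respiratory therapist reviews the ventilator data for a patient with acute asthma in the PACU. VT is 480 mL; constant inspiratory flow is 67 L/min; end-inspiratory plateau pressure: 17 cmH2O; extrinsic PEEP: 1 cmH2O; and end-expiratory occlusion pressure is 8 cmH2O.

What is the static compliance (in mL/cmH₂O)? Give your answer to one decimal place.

53.3

End-expiratory occlusion gives total PEEP = 8 cmH2O (intrinsic PEEP = 8 − 1 = 7). Use total PEEP for the elastic gradient.
Cstat = Vt / (Pplat − PEEPtotal) = 480 / (17 − 8) = 480 / 9.0 = 53.333 mL/cmH2O.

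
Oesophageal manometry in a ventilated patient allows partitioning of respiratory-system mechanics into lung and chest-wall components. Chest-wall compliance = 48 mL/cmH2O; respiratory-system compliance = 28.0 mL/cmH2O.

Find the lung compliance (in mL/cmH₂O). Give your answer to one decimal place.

1/CL = 1/Crs − 1/Ccw.
1/CL = 1/28.0 − 1/48 = 0.01488.
CL = 67.204 mL/cmH2O.

67.2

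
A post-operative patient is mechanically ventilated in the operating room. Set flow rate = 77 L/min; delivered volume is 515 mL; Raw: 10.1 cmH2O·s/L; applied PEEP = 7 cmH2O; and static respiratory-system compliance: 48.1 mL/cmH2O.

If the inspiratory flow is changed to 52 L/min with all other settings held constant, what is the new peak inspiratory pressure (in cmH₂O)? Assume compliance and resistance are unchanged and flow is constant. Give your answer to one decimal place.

26.5

Flow: 77 L/min ÷ 60 = 1.2833 L/s.
New flow: 52 L/min ÷ 60 = 0.8667 L/s.
PIP = Vt/C + R·V̇ + PEEP (constant-flow equation of motion).
Only the resistive term changes: ΔPIP = R × ΔV̇ = 10.1 × (0.8667 − 1.2833) = 10.1 × -0.4166 = -4.208 cmH2O.
Original PIP = 515/48.1 + 10.1×1.2833 + 7 = 30.668 cmH2O; new PIP = 30.668 + (-4.208) = 26.46 cmH2O.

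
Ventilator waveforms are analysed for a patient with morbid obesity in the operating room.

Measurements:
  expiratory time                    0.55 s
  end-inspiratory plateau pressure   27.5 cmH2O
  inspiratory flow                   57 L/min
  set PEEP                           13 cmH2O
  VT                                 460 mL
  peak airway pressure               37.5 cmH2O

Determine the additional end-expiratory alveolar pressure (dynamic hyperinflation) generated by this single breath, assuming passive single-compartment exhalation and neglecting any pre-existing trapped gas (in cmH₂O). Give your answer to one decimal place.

2.8

Flow: 57 L/min ÷ 60 = 0.95 L/s.
R = (PIP − Pplat)/V̇ = (37.5 − 27.5) / 0.95 = 10.0/0.95 = 10.526 cmH2O·s/L.
C = Vt/(Pplat − PEEP) = 460.0 / (27.5 − 13) = 460.0/14.5 = 31.724 mL/cmH2O.
τ = R × C = 10.526 × 0.03172 L/cmH2O = 0.3339 s.
Fraction remaining = e^(−Te/τ) = e^(−0.55/0.3339) = 0.1926; trapped volume = 460.0 × 0.1926 = 88.596 mL.
Additional alveolar pressure from trapping ≈ V_trapped / C = 88.596 / 31.724 = 2.793 cmH2O.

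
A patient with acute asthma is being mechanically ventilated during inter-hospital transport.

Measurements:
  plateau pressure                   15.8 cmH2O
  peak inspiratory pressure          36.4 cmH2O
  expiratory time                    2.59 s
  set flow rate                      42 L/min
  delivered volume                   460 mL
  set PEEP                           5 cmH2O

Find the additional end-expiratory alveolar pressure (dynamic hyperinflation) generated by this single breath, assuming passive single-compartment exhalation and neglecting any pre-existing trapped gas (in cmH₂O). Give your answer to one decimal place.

1.4

Flow: 42 L/min ÷ 60 = 0.7 L/s.
R = (PIP − Pplat)/V̇ = (36.4 − 15.8) / 0.7 = 20.6/0.7 = 29.429 cmH2O·s/L.
C = Vt/(Pplat − PEEP) = 460.0 / (15.8 − 5) = 460.0/10.8 = 42.593 mL/cmH2O.
τ = R × C = 29.429 × 0.04259 L/cmH2O = 1.253 s.
Fraction remaining = e^(−Te/τ) = e^(−2.59/1.253) = 0.1266; trapped volume = 460.0 × 0.1266 = 58.236 mL.
Additional alveolar pressure from trapping ≈ V_trapped / C = 58.236 / 42.593 = 1.367 cmH2O.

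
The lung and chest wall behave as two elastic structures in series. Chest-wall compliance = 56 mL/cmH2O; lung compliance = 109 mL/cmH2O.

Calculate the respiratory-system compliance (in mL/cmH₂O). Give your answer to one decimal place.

Lung and chest wall are elastances in series: 1/Crs = 1/CL + 1/Ccw.
1/Crs = 1/109 + 1/56 = 0.02703.
Crs = 36.996 mL/cmH2O.

37.0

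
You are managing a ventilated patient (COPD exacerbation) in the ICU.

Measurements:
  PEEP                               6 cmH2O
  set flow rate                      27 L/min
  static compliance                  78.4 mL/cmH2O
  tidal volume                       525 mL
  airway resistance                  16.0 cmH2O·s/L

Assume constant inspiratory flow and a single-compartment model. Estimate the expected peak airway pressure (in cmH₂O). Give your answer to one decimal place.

Flow: 27 L/min ÷ 60 = 0.45 L/s.
Equation of motion (constant flow): PIP = Vt/C + R·V̇ + PEEP.
PIP = 525/78.4 + 16.0×0.45 + 6 = 6.696 + 7.2 + 6 = 19.896 cmH2O.

19.9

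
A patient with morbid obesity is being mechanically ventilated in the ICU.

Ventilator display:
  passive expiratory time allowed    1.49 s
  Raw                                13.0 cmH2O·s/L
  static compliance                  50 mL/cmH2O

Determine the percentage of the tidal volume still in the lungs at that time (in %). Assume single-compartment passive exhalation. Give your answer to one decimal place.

τ = R × C = 13.0 × 50 mL/cmH2O = 13.0 × 0.050 L/cmH2O = 0.65 s.
Passive exhalation: V(t)/V₀ = e^(−t/τ) = e^(−1.49/0.65) = 0.101.
Fraction remaining = 0.101 → 10.1%.

10.1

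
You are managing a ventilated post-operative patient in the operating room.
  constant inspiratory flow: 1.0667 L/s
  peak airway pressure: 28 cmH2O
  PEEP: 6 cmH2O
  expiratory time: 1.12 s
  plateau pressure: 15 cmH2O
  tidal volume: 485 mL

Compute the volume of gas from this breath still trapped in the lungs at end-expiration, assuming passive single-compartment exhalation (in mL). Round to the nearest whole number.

R = (PIP − Pplat)/V̇ = (28 − 15) / 1.0667 = 13.0/1.0667 = 12.187 cmH2O·s/L.
C = Vt/(Pplat − PEEP) = 485.0 / (15 − 6) = 485.0/9.0 = 53.889 mL/cmH2O.
τ = R × C = 12.187 × 0.05389 L/cmH2O = 0.6568 s.
Fraction remaining = e^(−Te/τ) = e^(−1.12/0.6568) = 0.1817.
Trapped volume = 485.0 × 0.1817 = 88.125 mL.

88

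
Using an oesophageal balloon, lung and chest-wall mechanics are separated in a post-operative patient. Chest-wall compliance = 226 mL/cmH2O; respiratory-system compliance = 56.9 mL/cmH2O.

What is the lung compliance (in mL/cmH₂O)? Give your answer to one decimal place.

1/CL = 1/Crs − 1/Ccw.
1/CL = 1/56.9 − 1/226 = 0.01315.
CL = 76.046 mL/cmH2O.

76.0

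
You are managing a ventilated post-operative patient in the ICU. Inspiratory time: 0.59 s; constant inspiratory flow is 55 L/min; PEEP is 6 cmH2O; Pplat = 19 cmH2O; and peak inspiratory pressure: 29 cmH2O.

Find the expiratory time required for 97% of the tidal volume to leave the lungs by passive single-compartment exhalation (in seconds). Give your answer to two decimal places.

1.59

Flow: 55 L/min ÷ 60 = 0.9167 L/s.
Vt = flow × Ti = 0.9167 L/s × 0.59 s × 1000 mL/L = 540.85 mL.
R = (PIP − Pplat)/V̇ = (29 − 19) / 0.9167 = 10.0/0.9167 = 10.909 cmH2O·s/L.
C = Vt/(Pplat − PEEP) = 540.85 / (19 − 6) = 540.85/13.0 = 41.604 mL/cmH2O.
τ = R × C = 10.909 × 0.0416 L/cmH2O = 0.4538 s.
t = −τ·ln(1 − 0.97) = −0.4538·ln(0.03) = 1.591 s.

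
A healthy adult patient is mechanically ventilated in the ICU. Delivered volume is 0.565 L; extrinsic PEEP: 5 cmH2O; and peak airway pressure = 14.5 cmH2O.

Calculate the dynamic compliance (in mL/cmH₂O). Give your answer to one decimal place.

Dynamic compliance = Vt / (PIP − PEEP) = 565 / (14.5 − 5) = 565 / 9.5 = 59.474 mL/cmH2O.

59.5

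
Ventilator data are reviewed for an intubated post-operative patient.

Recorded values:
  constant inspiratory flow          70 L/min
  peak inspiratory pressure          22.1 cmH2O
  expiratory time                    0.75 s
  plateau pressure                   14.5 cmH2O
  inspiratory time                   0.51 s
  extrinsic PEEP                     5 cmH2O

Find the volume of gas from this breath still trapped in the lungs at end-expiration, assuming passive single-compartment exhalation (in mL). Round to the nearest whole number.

Flow: 70 L/min ÷ 60 = 1.1667 L/s.
Vt = flow × Ti = 1.1667 L/s × 0.51 s × 1000 mL/L = 595.02 mL.
R = (PIP − Pplat)/V̇ = (22.1 − 14.5) / 1.1667 = 7.6/1.1667 = 6.514 cmH2O·s/L.
C = Vt/(Pplat − PEEP) = 595.02 / (14.5 − 5) = 595.02/9.5 = 62.634 mL/cmH2O.
τ = R × C = 6.514 × 0.06263 L/cmH2O = 0.408 s.
Fraction remaining = e^(−Te/τ) = e^(−0.75/0.408) = 0.1591.
Trapped volume = 595.02 × 0.1591 = 94.668 mL.

95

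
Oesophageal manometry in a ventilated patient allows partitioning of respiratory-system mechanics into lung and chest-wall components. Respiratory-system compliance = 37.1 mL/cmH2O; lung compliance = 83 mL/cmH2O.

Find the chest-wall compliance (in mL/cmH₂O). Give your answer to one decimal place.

1/Ccw = 1/Crs − 1/CL.
1/Ccw = 1/37.1 − 1/83 = 0.01491.
Ccw = 67.069 mL/cmH2O.

67.1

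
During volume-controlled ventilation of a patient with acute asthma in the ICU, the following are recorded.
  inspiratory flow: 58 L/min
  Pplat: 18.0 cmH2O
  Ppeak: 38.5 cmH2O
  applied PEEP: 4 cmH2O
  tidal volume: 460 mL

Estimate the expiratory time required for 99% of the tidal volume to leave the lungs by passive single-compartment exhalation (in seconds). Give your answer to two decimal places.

3.21

Flow: 58 L/min ÷ 60 = 0.9667 L/s.
R = (PIP − Pplat)/V̇ = (38.5 − 18.0) / 0.9667 = 20.5/0.9667 = 21.206 cmH2O·s/L.
C = Vt/(Pplat − PEEP) = 460.0 / (18.0 − 4) = 460.0/14.0 = 32.857 mL/cmH2O.
τ = R × C = 21.206 × 0.03286 L/cmH2O = 0.6968 s.
t = −τ·ln(1 − 0.99) = −0.6968·ln(0.01) = 3.209 s.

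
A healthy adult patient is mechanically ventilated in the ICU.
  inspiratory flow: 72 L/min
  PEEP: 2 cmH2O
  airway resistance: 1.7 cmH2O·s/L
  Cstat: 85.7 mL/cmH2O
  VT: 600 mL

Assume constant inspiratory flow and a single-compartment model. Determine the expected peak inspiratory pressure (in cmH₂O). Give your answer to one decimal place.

Flow: 72 L/min ÷ 60 = 1.2 L/s.
Equation of motion (constant flow): PIP = Vt/C + R·V̇ + PEEP.
PIP = 600/85.7 + 1.7×1.2 + 2 = 7.001 + 2.04 + 2 = 11.041 cmH2O.

11.0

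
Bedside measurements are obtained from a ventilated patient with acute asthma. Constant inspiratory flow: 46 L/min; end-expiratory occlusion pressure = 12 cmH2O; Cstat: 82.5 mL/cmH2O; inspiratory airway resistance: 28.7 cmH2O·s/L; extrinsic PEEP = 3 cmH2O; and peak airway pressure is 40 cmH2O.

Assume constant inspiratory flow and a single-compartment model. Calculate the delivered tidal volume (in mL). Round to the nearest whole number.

495

Flow: 46 L/min ÷ 60 = 0.7667 L/s.
Total PEEP = 12 cmH2O (set 3 + intrinsic 9); this is the baseline alveolar pressure.
Equation of motion (constant flow): PIP = Vt/C + R·V̇ + PEEP.
Vt/C = PIP − R·V̇ − PEEP = 40 − 22.004 − 12 = 5.996 cmH2O.
Vt = C × 5.996 = 82.5 × 5.996 = 494.67 mL.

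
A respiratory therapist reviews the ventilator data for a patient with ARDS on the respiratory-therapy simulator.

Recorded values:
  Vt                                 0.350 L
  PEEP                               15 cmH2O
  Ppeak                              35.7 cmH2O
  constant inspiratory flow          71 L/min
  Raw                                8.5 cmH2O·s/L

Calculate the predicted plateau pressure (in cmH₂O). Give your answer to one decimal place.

25.6

Flow: 71 L/min ÷ 60 = 1.1833 L/s.
Pplat = PIP − Raw × flow = 35.7 − 8.5 × 1.1833 = 35.7 − 10.058 = 25.642 cmH2O.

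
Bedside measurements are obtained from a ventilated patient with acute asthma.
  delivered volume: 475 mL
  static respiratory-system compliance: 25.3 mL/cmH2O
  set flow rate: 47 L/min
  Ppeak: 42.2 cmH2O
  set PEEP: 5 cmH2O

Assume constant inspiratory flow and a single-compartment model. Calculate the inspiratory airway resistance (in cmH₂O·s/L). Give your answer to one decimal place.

Flow: 47 L/min ÷ 60 = 0.7833 L/s.
Equation of motion (constant flow): PIP = Vt/C + R·V̇ + PEEP.
R·V̇ = PIP − Vt/C − PEEP = 42.2 − 475/25.3 − 5 = 42.2 − 18.775 − 5 = 18.425 cmH2O.
R = 18.425 / 0.7833 = 23.522 cmH2O·s/L.

23.5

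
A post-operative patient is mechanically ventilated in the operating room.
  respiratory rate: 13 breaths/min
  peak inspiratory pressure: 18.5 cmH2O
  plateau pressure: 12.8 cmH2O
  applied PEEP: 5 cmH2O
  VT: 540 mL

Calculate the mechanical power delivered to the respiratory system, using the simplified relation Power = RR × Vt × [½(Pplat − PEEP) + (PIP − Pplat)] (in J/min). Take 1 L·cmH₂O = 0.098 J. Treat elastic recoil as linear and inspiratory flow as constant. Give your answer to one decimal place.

Per-breath work = Vt × [½(Pplat−PEEP) + (PIP−Pplat)] = 0.540 × [0.5×7.8 + 5.7] = 0.540 × 9.6 = 5.184 L·cmH2O.
Power = 13 × 5.184 = 67.392 L·cmH2O/min.
× 0.098 J/(L·cmH2O) → 6.604 J/min.

6.6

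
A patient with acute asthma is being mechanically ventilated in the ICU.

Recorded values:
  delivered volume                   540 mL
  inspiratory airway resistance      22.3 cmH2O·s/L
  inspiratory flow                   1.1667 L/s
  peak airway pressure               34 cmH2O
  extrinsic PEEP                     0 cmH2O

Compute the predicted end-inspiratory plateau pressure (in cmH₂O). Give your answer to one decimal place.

8.0

Pplat = PIP − Raw × flow = 34 − 22.3 × 1.1667 = 34 − 26.017 = 7.983 cmH2O.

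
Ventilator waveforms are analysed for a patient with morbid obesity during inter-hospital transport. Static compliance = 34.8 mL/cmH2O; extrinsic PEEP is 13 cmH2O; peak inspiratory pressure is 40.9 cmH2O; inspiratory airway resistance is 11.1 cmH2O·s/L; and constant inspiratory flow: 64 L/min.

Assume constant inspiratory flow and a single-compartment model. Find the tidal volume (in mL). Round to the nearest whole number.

559

Flow: 64 L/min ÷ 60 = 1.0667 L/s.
Equation of motion (constant flow): PIP = Vt/C + R·V̇ + PEEP.
Vt/C = PIP − R·V̇ − PEEP = 40.9 − 11.84 − 13 = 16.06 cmH2O.
Vt = C × 16.06 = 34.8 × 16.06 = 558.89 mL.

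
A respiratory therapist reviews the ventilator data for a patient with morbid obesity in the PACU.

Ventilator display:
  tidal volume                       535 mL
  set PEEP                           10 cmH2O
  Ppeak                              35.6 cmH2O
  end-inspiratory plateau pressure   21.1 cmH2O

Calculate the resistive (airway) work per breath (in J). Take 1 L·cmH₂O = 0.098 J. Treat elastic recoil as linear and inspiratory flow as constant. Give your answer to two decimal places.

0.76

With constant inspiratory flow the resistive pressure is constant at PIP − Pplat = 35.6 − 21.1 = 14.5 cmH2O, so resistive work = 14.5 × 0.535 = 7.758 L·cmH2O.
× 0.098 J/(L·cmH2O) → 0.7603 J.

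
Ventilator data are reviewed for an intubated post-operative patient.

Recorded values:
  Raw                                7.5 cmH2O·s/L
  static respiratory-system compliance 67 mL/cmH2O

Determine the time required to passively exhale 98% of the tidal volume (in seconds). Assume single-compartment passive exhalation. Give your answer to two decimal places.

τ = R × C = 7.5 × 67 mL/cmH2O = 7.5 × 0.067 L/cmH2O = 0.5025 s.
Exhaled fraction f = 1 − e^(−t/τ) → t = −τ·ln(1 − f) = −0.5025·ln(0.02) = 1.966 s.

1.97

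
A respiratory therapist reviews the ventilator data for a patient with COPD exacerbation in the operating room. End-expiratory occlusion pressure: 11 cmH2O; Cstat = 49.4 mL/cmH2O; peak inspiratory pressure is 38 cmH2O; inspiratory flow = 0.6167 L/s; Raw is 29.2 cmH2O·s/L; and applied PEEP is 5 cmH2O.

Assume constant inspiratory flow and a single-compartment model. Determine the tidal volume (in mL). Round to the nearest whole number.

444

Total PEEP = 11 cmH2O (set 5 + intrinsic 6); this is the baseline alveolar pressure.
Equation of motion (constant flow): PIP = Vt/C + R·V̇ + PEEP.
Vt/C = PIP − R·V̇ − PEEP = 38 − 18.008 − 11 = 8.992 cmH2O.
Vt = C × 8.992 = 49.4 × 8.992 = 444.2 mL.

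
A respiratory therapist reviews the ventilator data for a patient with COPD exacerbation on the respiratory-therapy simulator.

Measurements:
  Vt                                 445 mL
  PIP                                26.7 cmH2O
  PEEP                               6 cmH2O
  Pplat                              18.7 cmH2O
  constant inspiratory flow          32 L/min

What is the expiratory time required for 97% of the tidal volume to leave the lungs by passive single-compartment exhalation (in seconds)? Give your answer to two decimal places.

1.84

Flow: 32 L/min ÷ 60 = 0.5333 L/s.
R = (PIP − Pplat)/V̇ = (26.7 − 18.7) / 0.5333 = 8.0/0.5333 = 15.001 cmH2O·s/L.
C = Vt/(Pplat − PEEP) = 445.0 / (18.7 − 6) = 445.0/12.7 = 35.039 mL/cmH2O.
τ = R × C = 15.001 × 0.03504 L/cmH2O = 0.5256 s.
t = −τ·ln(1 − 0.97) = −0.5256·ln(0.03) = 1.843 s.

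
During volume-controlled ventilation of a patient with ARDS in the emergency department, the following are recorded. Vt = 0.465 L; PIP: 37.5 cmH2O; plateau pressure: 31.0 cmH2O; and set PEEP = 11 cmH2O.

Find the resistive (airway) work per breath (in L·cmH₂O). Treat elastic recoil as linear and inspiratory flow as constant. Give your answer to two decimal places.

With constant inspiratory flow the resistive pressure is constant at PIP − Pplat = 37.5 − 31.0 = 6.5 cmH2O, so resistive work = 6.5 × 0.465 = 3.023 L·cmH2O.

3.02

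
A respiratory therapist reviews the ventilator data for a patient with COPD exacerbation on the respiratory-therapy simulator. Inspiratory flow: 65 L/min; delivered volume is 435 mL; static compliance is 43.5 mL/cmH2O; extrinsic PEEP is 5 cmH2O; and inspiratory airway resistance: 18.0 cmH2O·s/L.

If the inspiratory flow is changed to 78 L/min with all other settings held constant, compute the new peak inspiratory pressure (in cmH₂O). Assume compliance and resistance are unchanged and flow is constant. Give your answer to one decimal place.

Flow: 65 L/min ÷ 60 = 1.0833 L/s.
New flow: 78 L/min ÷ 60 = 1.3 L/s.
PIP = Vt/C + R·V̇ + PEEP (constant-flow equation of motion).
Only the resistive term changes: ΔPIP = R × ΔV̇ = 18.0 × (1.3 − 1.0833) = 18.0 × 0.2167 = 3.901 cmH2O.
Original PIP = 435/43.5 + 18.0×1.0833 + 5 = 34.499 cmH2O; new PIP = 34.499 + (3.901) = 38.4 cmH2O.

38.4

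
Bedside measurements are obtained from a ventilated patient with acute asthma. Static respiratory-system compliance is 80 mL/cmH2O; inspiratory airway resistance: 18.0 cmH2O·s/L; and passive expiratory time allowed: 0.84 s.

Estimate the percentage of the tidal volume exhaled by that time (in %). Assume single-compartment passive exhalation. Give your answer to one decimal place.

44.2

τ = R × C = 18.0 × 80 mL/cmH2O = 18.0 × 0.080 L/cmH2O = 1.44 s.
Passive exhalation: V(t)/V₀ = e^(−t/τ) = e^(−0.84/1.44) = 0.558.
Fraction exhaled = 1 − 0.558 = 0.442 → 44.2%.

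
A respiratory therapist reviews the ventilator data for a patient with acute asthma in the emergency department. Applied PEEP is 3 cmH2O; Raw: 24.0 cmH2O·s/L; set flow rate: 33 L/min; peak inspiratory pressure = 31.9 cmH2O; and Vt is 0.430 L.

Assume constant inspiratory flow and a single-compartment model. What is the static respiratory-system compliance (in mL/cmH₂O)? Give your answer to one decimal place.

Flow: 33 L/min ÷ 60 = 0.55 L/s.
Equation of motion (constant flow): PIP = Vt/C + R·V̇ + PEEP.
Vt/C = PIP − R·V̇ − PEEP = 31.9 − 24.0×0.55 − 3 = 31.9 − 13.2 − 3 = 15.7 cmH2O.
C = Vt / 15.7 = 430 / 15.7 = 27.389 mL/cmH2O.

27.4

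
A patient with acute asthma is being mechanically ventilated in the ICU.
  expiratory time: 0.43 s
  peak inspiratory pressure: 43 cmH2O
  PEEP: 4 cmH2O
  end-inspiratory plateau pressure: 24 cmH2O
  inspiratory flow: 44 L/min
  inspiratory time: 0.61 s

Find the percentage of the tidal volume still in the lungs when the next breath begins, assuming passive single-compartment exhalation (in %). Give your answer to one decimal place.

47.6

Flow: 44 L/min ÷ 60 = 0.7333 L/s.
Vt = flow × Ti = 0.7333 L/s × 0.61 s × 1000 mL/L = 447.31 mL.
R = (PIP − Pplat)/V̇ = (43 − 24) / 0.7333 = 19.0/0.7333 = 25.91 cmH2O·s/L.
C = Vt/(Pplat − PEEP) = 447.31 / (24 − 4) = 447.31/20.0 = 22.366 mL/cmH2O.
τ = R × C = 25.91 × 0.02237 L/cmH2O = 0.5796 s.
Fraction remaining at end-expiration = e^(−Te/τ) = e^(−0.43/0.5796) = 0.4762 → 47.62%.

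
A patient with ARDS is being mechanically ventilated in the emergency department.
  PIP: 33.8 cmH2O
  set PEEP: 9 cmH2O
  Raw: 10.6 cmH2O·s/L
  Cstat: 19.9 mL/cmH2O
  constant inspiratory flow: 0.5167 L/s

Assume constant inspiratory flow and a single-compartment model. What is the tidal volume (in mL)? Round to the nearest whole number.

Equation of motion (constant flow): PIP = Vt/C + R·V̇ + PEEP.
Vt/C = PIP − R·V̇ − PEEP = 33.8 − 5.477 − 9 = 19.323 cmH2O.
Vt = C × 19.323 = 19.9 × 19.323 = 384.53 mL.

385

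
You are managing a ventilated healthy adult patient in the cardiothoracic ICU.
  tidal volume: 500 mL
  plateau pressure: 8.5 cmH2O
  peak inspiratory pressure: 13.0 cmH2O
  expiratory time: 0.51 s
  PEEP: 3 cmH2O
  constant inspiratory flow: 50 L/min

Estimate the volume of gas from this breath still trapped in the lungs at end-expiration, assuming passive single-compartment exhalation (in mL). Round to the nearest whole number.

177

Flow: 50 L/min ÷ 60 = 0.8333 L/s.
R = (PIP − Pplat)/V̇ = (13.0 − 8.5) / 0.8333 = 4.5/0.8333 = 5.4 cmH2O·s/L.
C = Vt/(Pplat − PEEP) = 500.0 / (8.5 − 3) = 500.0/5.5 = 90.909 mL/cmH2O.
τ = R × C = 5.4 × 0.09091 L/cmH2O = 0.4909 s.
Fraction remaining = e^(−Te/τ) = e^(−0.51/0.4909) = 0.3538.
Trapped volume = 500.0 × 0.3538 = 176.9 mL.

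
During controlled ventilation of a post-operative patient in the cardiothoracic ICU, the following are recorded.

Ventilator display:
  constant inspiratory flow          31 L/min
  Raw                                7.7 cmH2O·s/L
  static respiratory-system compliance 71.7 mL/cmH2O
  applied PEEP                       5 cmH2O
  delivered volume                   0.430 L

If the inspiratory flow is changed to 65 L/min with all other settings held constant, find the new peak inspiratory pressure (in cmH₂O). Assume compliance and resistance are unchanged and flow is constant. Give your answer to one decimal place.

Flow: 31 L/min ÷ 60 = 0.5167 L/s.
New flow: 65 L/min ÷ 60 = 1.0833 L/s.
PIP = Vt/C + R·V̇ + PEEP (constant-flow equation of motion).
Only the resistive term changes: ΔPIP = R × ΔV̇ = 7.7 × (1.0833 − 0.5167) = 7.7 × 0.5666 = 4.363 cmH2O.
Original PIP = 430/71.7 + 7.7×0.5167 + 5 = 14.976 cmH2O; new PIP = 14.976 + (4.363) = 19.339 cmH2O.

19.3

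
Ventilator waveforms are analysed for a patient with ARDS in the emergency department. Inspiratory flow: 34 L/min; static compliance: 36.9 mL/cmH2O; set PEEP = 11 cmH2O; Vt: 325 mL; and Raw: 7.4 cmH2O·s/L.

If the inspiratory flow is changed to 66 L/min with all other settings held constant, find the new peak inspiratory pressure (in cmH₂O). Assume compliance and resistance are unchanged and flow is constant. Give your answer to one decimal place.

27.9

Flow: 34 L/min ÷ 60 = 0.5667 L/s.
New flow: 66 L/min ÷ 60 = 1.1 L/s.
PIP = Vt/C + R·V̇ + PEEP (constant-flow equation of motion).
Only the resistive term changes: ΔPIP = R × ΔV̇ = 7.4 × (1.1 − 0.5667) = 7.4 × 0.5333 = 3.946 cmH2O.
Original PIP = 325/36.9 + 7.4×0.5667 + 11 = 24.001 cmH2O; new PIP = 24.001 + (3.946) = 27.947 cmH2O.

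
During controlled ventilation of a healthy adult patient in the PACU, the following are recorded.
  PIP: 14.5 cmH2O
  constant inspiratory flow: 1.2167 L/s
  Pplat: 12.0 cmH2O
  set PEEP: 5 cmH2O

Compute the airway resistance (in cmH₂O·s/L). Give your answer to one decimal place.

Raw = (PIP − Pplat) / flow = (14.5 − 12.0) / 1.2167 = 2.5 / 1.2167 = 2.055 cmH2O·s/L.

2.1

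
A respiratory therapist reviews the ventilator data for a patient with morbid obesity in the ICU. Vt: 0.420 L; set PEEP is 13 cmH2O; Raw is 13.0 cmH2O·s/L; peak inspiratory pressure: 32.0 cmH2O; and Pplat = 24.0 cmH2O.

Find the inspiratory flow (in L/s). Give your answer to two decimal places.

flow = (PIP − Pplat) / Raw = 8.0 / 13.0 = 0.6154 L/s.

0.62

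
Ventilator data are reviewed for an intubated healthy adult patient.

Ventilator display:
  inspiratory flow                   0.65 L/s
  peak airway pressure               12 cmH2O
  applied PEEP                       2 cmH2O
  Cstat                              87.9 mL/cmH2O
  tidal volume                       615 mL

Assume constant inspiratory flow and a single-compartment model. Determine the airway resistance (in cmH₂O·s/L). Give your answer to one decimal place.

Equation of motion (constant flow): PIP = Vt/C + R·V̇ + PEEP.
R·V̇ = PIP − Vt/C − PEEP = 12 − 615/87.9 − 2 = 12 − 6.997 − 2 = 3.003 cmH2O.
R = 3.003 / 0.65 = 4.62 cmH2O·s/L.

4.6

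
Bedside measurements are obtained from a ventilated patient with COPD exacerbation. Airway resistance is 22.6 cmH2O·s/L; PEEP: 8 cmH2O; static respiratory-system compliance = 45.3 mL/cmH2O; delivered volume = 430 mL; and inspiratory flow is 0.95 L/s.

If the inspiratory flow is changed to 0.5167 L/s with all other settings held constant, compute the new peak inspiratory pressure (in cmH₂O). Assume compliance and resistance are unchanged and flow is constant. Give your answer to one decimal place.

PIP = Vt/C + R·V̇ + PEEP (constant-flow equation of motion).
Only the resistive term changes: ΔPIP = R × ΔV̇ = 22.6 × (0.5167 − 0.95) = 22.6 × -0.4333 = -9.793 cmH2O.
Original PIP = 430/45.3 + 22.6×0.95 + 8 = 38.962 cmH2O; new PIP = 38.962 + (-9.793) = 29.169 cmH2O.

29.2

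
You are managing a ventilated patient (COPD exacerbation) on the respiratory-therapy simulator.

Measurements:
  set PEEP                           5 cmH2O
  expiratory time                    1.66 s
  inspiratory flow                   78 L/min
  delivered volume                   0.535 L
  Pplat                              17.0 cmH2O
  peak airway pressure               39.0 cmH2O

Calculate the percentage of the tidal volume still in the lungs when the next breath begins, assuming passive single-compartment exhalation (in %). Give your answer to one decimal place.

11.1

Flow: 78 L/min ÷ 60 = 1.3 L/s.
R = (PIP − Pplat)/V̇ = (39.0 − 17.0) / 1.3 = 22.0/1.3 = 16.923 cmH2O·s/L.
C = Vt/(Pplat − PEEP) = 535.0 / (17.0 − 5) = 535.0/12.0 = 44.583 mL/cmH2O.
τ = R × C = 16.923 × 0.04458 L/cmH2O = 0.7544 s.
Fraction remaining at end-expiration = e^(−Te/τ) = e^(−1.66/0.7544) = 0.1108 → 11.08%.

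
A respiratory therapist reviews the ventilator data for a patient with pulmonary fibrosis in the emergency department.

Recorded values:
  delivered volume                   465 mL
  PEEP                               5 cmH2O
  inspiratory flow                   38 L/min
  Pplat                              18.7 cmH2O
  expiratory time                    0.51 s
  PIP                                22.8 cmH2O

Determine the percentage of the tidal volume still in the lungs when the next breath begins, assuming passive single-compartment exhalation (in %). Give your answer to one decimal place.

Flow: 38 L/min ÷ 60 = 0.6333 L/s.
R = (PIP − Pplat)/V̇ = (22.8 − 18.7) / 0.6333 = 4.1/0.6333 = 6.474 cmH2O·s/L.
C = Vt/(Pplat − PEEP) = 465.0 / (18.7 − 5) = 465.0/13.7 = 33.942 mL/cmH2O.
τ = R × C = 6.474 × 0.03394 L/cmH2O = 0.2197 s.
Fraction remaining at end-expiration = e^(−Te/τ) = e^(−0.51/0.2197) = 0.09814 → 9.814%.

9.8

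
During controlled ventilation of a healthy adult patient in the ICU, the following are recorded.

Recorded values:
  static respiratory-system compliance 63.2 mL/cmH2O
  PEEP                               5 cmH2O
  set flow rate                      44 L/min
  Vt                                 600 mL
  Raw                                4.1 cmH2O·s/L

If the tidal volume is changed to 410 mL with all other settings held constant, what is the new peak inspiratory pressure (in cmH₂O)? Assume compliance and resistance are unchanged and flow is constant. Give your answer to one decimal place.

Flow: 44 L/min ÷ 60 = 0.7333 L/s.
PIP = Vt/C + R·V̇ + PEEP (constant-flow equation of motion).
Only the elastic term changes: ΔPIP = ΔVt / C = (410 − 600) / 63.2 = -3.006 cmH2O.
Original PIP = 600/63.2 + 4.1×0.7333 + 5 = 17.5 cmH2O; new PIP = 17.5 + (-3.006) = 14.494 cmH2O.

14.5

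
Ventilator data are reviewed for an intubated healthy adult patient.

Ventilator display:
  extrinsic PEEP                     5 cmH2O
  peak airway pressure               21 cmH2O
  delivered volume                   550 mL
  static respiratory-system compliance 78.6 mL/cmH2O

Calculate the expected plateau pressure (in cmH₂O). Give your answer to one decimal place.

12.0

Pplat = PEEP + Vt / Cstat = 5 + 550 / 78.6 = 5 + 6.997 = 11.997 cmH2O.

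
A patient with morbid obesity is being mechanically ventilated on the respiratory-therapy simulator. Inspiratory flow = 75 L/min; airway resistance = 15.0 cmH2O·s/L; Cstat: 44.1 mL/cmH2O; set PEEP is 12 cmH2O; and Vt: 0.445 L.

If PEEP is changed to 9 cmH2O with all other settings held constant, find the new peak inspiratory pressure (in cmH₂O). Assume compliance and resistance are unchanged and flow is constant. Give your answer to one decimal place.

Flow: 75 L/min ÷ 60 = 1.25 L/s.
PIP = Vt/C + R·V̇ + PEEP (constant-flow equation of motion).
Only the baseline term changes: ΔPIP = ΔPEEP = 9 − 12 = -3.0 cmH2O.
Original PIP = 445/44.1 + 15.0×1.25 + 12 = 40.841 cmH2O; new PIP = 40.841 + (-3.0) = 37.841 cmH2O.

37.8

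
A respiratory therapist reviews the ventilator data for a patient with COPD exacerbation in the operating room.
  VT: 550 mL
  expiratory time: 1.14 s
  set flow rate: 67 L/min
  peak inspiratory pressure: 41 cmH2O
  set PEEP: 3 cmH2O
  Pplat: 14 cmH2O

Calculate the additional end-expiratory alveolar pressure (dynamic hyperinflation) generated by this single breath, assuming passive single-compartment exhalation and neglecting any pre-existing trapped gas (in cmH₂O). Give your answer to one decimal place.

4.3

Flow: 67 L/min ÷ 60 = 1.1167 L/s.
R = (PIP − Pplat)/V̇ = (41 − 14) / 1.1167 = 27.0/1.1167 = 24.178 cmH2O·s/L.
C = Vt/(Pplat − PEEP) = 550.0 / (14 − 3) = 550.0/11.0 = 50.0 mL/cmH2O.
τ = R × C = 24.178 × 0.05 L/cmH2O = 1.209 s.
Fraction remaining = e^(−Te/τ) = e^(−1.14/1.209) = 0.3895; trapped volume = 550.0 × 0.3895 = 214.23 mL.
Additional alveolar pressure from trapping ≈ V_trapped / C = 214.23 / 50.0 = 4.285 cmH2O.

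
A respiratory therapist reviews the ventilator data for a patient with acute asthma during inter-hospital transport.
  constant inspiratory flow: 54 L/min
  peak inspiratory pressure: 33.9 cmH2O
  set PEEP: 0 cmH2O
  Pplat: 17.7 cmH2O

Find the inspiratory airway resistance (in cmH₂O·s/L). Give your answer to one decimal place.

Flow: 54 L/min ÷ 60 = 0.9 L/s.
Raw = (PIP − Pplat) / flow = (33.9 − 17.7) / 0.9 = 16.2 / 0.9 = 18.0 cmH2O·s/L.

18.0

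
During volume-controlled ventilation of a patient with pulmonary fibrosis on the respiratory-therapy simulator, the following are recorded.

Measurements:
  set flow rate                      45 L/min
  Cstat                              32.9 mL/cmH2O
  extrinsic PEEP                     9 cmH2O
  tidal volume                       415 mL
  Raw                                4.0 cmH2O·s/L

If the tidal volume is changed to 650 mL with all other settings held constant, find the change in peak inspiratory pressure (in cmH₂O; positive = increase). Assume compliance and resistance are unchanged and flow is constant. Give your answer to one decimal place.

PIP = Vt/C + R·V̇ + PEEP (constant-flow equation of motion).
Only the elastic term changes: ΔPIP = ΔVt / C = (650 − 415) / 32.9 = 7.143 cmH2O.

7.1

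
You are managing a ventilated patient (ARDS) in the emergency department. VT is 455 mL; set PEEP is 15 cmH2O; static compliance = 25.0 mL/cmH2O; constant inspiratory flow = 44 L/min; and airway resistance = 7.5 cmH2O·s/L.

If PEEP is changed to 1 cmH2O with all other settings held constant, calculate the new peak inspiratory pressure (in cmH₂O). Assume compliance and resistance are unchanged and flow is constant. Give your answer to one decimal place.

24.7

Flow: 44 L/min ÷ 60 = 0.7333 L/s.
PIP = Vt/C + R·V̇ + PEEP (constant-flow equation of motion).
Only the baseline term changes: ΔPIP = ΔPEEP = 1 − 15 = -14.0 cmH2O.
Original PIP = 455/25.0 + 7.5×0.7333 + 15 = 38.7 cmH2O; new PIP = 38.7 + (-14.0) = 24.7 cmH2O.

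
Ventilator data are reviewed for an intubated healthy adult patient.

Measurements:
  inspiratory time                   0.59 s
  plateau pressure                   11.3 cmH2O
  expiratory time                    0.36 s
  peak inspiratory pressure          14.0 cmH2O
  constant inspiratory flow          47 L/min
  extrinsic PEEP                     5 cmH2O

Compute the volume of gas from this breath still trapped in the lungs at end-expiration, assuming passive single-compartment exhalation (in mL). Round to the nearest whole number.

111

Flow: 47 L/min ÷ 60 = 0.7833 L/s.
Vt = flow × Ti = 0.7833 L/s × 0.59 s × 1000 mL/L = 462.15 mL.
R = (PIP − Pplat)/V̇ = (14.0 − 11.3) / 0.7833 = 2.7/0.7833 = 3.447 cmH2O·s/L.
C = Vt/(Pplat − PEEP) = 462.15 / (11.3 − 5) = 462.15/6.3 = 73.357 mL/cmH2O.
τ = R × C = 3.447 × 0.07336 L/cmH2O = 0.2529 s.
Fraction remaining = e^(−Te/τ) = e^(−0.36/0.2529) = 0.2409.
Trapped volume = 462.15 × 0.2409 = 111.33 mL.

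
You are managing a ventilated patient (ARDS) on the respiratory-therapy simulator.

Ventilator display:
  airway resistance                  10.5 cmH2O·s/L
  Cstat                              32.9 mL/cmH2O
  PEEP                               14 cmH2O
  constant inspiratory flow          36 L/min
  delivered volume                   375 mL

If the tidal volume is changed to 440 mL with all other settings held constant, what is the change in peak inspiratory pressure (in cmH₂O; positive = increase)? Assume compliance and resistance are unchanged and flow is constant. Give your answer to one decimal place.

PIP = Vt/C + R·V̇ + PEEP (constant-flow equation of motion).
Only the elastic term changes: ΔPIP = ΔVt / C = (440 − 375) / 32.9 = 1.976 cmH2O.

2.0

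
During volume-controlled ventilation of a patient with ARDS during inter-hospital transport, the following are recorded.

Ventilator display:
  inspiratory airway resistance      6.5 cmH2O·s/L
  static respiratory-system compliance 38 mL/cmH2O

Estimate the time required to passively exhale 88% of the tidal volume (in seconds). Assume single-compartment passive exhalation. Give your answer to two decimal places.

0.52

τ = R × C = 6.5 × 38 mL/cmH2O = 6.5 × 0.038 L/cmH2O = 0.247 s.
Exhaled fraction f = 1 − e^(−t/τ) → t = −τ·ln(1 − f) = −0.247·ln(0.12) = 0.5237 s.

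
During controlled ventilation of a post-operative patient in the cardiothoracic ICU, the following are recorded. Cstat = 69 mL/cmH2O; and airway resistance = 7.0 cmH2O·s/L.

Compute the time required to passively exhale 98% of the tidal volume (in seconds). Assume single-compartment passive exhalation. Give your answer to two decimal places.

1.89

τ = R × C = 7.0 × 69 mL/cmH2O = 7.0 × 0.069 L/cmH2O = 0.483 s.
Exhaled fraction f = 1 − e^(−t/τ) → t = −τ·ln(1 − f) = −0.483·ln(0.02) = 1.89 s.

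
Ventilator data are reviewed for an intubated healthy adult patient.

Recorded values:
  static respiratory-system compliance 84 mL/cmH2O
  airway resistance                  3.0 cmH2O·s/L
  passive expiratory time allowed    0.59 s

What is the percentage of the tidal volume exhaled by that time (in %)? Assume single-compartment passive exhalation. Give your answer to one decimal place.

90.4

τ = R × C = 3.0 × 84 mL/cmH2O = 3.0 × 0.084 L/cmH2O = 0.252 s.
Passive exhalation: V(t)/V₀ = e^(−t/τ) = e^(−0.59/0.252) = 0.09621.
Fraction exhaled = 1 − 0.09621 = 0.9038 → 90.38%.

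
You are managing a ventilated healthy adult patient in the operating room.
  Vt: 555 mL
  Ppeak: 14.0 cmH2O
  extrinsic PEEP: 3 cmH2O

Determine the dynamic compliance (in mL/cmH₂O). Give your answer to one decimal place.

Dynamic compliance = Vt / (PIP − PEEP) = 555 / (14.0 − 3) = 555 / 11.0 = 50.455 mL/cmH2O.

50.5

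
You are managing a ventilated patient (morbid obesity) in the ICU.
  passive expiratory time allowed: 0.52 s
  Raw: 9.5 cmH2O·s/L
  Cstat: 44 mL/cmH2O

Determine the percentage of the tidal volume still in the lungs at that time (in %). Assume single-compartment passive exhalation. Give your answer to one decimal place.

28.8

τ = R × C = 9.5 × 44 mL/cmH2O = 9.5 × 0.044 L/cmH2O = 0.418 s.
Passive exhalation: V(t)/V₀ = e^(−t/τ) = e^(−0.52/0.418) = 0.2882.
Fraction remaining = 0.2882 → 28.82%.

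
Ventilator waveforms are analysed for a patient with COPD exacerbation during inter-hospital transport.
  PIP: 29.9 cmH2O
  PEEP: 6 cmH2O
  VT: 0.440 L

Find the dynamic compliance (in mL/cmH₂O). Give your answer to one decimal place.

18.4

Dynamic compliance = Vt / (PIP − PEEP) = 440 / (29.9 − 6) = 440 / 23.9 = 18.41 mL/cmH2O.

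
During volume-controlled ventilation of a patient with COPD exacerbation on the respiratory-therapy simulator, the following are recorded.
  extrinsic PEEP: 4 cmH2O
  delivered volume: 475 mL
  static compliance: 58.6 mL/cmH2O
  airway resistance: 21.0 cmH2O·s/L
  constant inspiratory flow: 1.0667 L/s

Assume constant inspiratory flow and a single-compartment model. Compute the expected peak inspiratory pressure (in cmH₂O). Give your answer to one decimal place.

34.5

Equation of motion (constant flow): PIP = Vt/C + R·V̇ + PEEP.
PIP = 475/58.6 + 21.0×1.0667 + 4 = 8.106 + 22.401 + 4 = 34.507 cmH2O.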